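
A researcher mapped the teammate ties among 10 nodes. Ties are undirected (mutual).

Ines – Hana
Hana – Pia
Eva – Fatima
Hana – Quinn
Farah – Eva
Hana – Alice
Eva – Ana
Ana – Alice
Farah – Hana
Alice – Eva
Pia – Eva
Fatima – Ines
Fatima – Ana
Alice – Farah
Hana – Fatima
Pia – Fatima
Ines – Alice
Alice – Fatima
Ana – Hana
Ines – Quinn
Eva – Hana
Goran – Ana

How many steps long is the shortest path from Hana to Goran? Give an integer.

2

One shortest route is Hana – Ana – Goran, which uses 2 edges, and Hana and Goran are not directly tied, so nothing shorter exists. So d(Hana,Goran) = 2.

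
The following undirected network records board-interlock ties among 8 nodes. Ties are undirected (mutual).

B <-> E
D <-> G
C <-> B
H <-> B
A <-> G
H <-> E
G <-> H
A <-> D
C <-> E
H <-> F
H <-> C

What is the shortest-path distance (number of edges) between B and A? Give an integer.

3

One shortest route is B – H – G – A, which uses 3 edges, and at distance 2 from B we only reach {F, G}, which does not include A. So d(B,A) = 3.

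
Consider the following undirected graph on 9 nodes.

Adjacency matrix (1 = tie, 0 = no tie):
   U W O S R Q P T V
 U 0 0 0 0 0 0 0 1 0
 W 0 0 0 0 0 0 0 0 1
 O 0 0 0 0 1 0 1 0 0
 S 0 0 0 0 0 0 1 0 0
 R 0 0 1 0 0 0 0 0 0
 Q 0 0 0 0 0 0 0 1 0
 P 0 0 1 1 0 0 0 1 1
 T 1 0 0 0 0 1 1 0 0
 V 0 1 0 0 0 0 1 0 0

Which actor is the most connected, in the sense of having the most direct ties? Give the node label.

P

Degrees — O:2, P:4, Q:1, R:1, S:1, T:3, U:1, V:2, W:1.
The maximum is 4, attained only by P.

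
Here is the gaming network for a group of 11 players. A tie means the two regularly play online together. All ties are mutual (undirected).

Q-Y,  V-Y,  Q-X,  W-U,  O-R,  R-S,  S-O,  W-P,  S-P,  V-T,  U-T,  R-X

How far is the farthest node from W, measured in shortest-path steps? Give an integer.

5

Distances from W: O:3, P:1, Q:5, R:3, S:2, T:2, U:1, V:3, X:4, Y:4.
The largest is 5 (to Q), so the eccentricity of W is 5.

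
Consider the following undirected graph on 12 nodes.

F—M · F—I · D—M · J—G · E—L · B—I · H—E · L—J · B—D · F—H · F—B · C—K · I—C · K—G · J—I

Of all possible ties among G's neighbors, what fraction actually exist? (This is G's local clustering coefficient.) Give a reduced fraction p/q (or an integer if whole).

0

G's neighbors: J and K (k = 2).
Possible neighbor pairs: C(2,2) = 1. Edges among them: none → e = 0.
Clustering(G) = 0/1.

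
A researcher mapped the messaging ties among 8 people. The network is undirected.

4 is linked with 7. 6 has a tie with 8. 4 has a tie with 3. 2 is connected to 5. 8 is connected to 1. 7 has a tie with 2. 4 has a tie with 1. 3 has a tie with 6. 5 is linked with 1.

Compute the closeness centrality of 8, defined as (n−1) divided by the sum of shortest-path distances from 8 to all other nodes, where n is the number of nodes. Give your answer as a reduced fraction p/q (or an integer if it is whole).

Distances from 8: 1:1, 2:3, 3:2, 4:2, 5:2, 6:1, 7:3. Sum = 14.
n = 8, so closeness = 7/14 = 1/2.

1/2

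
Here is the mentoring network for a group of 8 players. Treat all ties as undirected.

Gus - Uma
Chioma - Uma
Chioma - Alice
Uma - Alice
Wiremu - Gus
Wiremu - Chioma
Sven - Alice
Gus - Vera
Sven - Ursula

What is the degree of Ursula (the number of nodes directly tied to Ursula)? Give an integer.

Ursula is directly tied to Sven. That is 1 neighbor, so the degree of Ursula is 1.

1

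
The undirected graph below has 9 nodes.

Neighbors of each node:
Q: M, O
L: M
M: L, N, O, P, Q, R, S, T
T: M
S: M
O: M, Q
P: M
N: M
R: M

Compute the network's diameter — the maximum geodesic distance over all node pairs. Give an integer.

Eccentricity of each node (its greatest distance to any other): L:2, M:1, N:2, O:2, P:2, Q:2, R:2, S:2, T:2.
The maximum eccentricity is 2, realized for instance by the pair R–S via R – M – S. So the diameter is 2.

2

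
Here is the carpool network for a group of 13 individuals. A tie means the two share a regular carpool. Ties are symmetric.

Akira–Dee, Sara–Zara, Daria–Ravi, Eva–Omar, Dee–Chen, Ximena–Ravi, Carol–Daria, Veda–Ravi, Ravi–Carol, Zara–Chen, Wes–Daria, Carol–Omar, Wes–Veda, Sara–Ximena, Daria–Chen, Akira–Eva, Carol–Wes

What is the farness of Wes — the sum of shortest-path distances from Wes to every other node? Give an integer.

Distances from Wes: Akira:4, Carol:1, Chen:2, Daria:1, Dee:3, Eva:3, Omar:2, Ravi:2, Sara:4, Veda:1, Ximena:3, Zara:3.
Sum = 4 + 1 + 2 + 1 + 3 + 3 + 2 + 2 + 4 + 1 + 3 + 3 = 29.

29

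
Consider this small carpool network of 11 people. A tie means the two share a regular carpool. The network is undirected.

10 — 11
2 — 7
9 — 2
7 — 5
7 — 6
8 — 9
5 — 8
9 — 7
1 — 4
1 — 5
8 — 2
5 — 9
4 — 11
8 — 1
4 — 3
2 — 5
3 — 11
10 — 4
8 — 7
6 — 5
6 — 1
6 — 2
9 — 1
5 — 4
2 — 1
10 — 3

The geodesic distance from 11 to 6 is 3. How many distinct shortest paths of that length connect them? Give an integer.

2

The shortest distance is 3. The length-3 paths are: 11–4–5–6; 11–4–1–6.
That gives 2 distinct shortest paths.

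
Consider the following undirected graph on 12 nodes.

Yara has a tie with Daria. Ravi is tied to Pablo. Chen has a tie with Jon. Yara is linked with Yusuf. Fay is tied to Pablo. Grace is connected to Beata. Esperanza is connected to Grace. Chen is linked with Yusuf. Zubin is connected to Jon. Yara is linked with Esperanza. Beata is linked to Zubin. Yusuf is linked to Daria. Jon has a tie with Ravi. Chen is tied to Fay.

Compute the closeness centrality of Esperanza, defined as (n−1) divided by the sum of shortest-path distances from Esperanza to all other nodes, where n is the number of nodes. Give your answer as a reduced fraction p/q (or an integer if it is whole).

11/32

Distances from Esperanza: Beata:2, Chen:3, Daria:2, Fay:4, Grace:1, Jon:4, Pablo:5, Ravi:5, Yara:1, Yusuf:2, Zubin:3. Sum = 32.
n = 12, so closeness = 11/32.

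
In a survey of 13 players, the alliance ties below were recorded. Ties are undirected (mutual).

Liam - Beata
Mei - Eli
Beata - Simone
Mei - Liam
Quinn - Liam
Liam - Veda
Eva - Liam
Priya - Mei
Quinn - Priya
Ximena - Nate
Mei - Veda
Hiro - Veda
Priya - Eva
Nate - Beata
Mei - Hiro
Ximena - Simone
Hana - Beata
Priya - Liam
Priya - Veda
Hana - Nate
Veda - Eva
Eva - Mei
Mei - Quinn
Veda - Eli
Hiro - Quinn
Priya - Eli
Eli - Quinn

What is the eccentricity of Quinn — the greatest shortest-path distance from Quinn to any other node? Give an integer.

Distances from Quinn: Beata:2, Eli:1, Eva:2, Hana:3, Hiro:1, Liam:1, Mei:1, Nate:3, Priya:1, Simone:3, Veda:2, Ximena:4.
The largest is 4 (to Ximena), so the eccentricity of Quinn is 4.

4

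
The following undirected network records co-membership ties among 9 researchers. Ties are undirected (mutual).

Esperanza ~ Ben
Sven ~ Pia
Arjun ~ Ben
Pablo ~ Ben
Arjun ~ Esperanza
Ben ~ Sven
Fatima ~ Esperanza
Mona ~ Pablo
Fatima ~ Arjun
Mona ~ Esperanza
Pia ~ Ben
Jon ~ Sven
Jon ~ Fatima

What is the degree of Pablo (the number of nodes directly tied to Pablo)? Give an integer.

2

Pablo is directly tied to Ben and Mona. That is 2 neighbors, so the degree of Pablo is 2.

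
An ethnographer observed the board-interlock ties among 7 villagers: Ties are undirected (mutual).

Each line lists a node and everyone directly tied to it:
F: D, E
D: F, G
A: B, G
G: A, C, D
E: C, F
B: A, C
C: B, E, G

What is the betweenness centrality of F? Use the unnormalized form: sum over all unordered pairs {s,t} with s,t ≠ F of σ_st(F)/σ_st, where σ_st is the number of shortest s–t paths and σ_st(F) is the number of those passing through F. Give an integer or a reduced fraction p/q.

1

Pairs whose geodesics pass through F — E–D: 1.
All other pairs contribute 0.
Summing the contributions gives betweenness(F) = 1.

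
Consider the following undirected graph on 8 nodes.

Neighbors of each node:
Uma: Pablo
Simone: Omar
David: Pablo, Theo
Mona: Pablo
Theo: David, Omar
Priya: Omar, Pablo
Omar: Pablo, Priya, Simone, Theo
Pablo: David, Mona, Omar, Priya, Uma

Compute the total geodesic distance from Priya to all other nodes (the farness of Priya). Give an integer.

12

Distances from Priya: David:2, Mona:2, Omar:1, Pablo:1, Simone:2, Theo:2, Uma:2.
Sum = 2 + 2 + 1 + 1 + 2 + 2 + 2 = 12.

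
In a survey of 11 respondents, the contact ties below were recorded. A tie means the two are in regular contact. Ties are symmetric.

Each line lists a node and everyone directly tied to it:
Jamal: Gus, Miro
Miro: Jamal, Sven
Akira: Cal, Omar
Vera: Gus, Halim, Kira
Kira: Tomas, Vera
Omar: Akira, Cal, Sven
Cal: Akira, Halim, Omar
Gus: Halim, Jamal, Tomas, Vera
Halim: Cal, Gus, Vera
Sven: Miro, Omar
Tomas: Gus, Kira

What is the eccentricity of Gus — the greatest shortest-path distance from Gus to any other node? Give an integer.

Distances from Gus: Akira:3, Cal:2, Halim:1, Jamal:1, Kira:2, Miro:2, Omar:3, Sven:3, Tomas:1, Vera:1.
The largest is 3 (to Akira, Omar, and Sven), so the eccentricity of Gus is 3.

3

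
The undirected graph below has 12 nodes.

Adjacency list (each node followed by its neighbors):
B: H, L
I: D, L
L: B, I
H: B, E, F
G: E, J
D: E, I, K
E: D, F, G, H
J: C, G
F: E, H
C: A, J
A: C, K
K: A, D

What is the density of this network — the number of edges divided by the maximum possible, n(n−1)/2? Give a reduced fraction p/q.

There are 14 edges and 12 nodes, so the maximum possible is C(12,2) = 66.
Density = 14/66 = 7/33.

7/33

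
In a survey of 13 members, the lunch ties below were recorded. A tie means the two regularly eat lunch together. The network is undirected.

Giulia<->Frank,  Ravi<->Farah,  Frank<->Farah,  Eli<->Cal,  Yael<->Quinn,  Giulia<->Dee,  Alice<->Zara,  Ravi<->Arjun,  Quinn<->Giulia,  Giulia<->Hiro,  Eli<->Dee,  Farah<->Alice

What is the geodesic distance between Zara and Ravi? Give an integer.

3

One shortest route is Zara – Alice – Farah – Ravi, which uses 3 edges, and at distance 2 from Zara we only reach {Farah}, which does not include Ravi. So d(Zara,Ravi) = 3.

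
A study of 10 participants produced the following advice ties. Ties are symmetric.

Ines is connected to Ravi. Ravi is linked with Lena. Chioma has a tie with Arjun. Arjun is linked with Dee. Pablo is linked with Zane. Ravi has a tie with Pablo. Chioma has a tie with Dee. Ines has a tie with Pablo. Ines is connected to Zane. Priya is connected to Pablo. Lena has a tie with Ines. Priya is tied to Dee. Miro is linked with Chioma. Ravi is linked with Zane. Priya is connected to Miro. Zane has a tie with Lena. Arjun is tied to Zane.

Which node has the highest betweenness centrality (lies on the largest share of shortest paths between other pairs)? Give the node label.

Unnormalized betweenness of each node: Arjun:97/12, Chioma:9/4, Dee:11/6, Ines:11/12, Lena:0, Miro:5/6, Pablo:33/4, Priya:89/12, Ravi:11/12, Zane:21/2.
Zane has the largest value, 21/2, making it the main broker — the node through which the most shortest paths run.

Zane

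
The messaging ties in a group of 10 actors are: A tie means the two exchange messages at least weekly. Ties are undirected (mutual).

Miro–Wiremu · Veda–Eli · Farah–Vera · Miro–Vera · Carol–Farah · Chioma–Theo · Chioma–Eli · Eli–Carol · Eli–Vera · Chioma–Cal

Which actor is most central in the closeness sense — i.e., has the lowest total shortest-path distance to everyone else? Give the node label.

Eli

Farness (sum of distances to all others) for each node — Cal:27, Carol:21, Chioma:19, Eli:15, Farah:23, Miro:23, Theo:27, Veda:23, Vera:17, Wiremu:31.
The smallest farness is 15, for Eli, so Eli has the highest closeness.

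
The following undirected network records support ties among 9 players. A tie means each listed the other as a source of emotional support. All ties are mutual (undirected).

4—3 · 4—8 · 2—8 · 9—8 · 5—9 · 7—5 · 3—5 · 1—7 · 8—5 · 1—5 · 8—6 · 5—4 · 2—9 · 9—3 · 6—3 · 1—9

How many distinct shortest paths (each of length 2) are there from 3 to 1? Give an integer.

2

The shortest distance is 2. The length-2 paths are: 3–9–1; 3–5–1.
That gives 2 distinct shortest paths.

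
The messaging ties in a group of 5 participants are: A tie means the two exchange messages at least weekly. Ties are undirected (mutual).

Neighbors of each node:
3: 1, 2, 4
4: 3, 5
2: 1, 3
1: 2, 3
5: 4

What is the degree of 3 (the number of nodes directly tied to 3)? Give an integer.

3

3 is directly tied to 1, 2, and 4. That is 3 neighbors, so the degree of 3 is 3.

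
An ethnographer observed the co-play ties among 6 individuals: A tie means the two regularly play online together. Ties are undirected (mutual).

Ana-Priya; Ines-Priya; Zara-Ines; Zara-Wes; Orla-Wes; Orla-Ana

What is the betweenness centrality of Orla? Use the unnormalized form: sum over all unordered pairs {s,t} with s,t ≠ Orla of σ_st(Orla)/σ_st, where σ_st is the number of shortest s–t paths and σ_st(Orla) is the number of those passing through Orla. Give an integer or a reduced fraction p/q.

2

Pairs whose geodesics pass through Orla — Ana–Wes: 1; Ana–Zara: 1/2; Wes–Priya: 1/2.
All other pairs contribute 0.
Summing the contributions gives betweenness(Orla) = 2.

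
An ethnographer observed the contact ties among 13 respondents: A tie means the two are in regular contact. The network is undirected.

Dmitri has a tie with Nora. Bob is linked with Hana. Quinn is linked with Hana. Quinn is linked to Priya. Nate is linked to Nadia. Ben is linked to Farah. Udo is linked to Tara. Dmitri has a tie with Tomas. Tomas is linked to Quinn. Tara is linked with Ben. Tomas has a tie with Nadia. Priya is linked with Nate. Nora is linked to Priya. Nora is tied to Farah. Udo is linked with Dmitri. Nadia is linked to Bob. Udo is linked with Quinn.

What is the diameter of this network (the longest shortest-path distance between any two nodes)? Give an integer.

5

Eccentricity of each node (its greatest distance to any other): Ben:5, Bob:5, Dmitri:3, Farah:5, Hana:4, Nadia:5, Nate:4, Nora:4, Priya:3, Quinn:3, Tara:4, Tomas:4, Udo:3.
The maximum eccentricity is 5, realized for instance by the pair Bob–Farah via Bob – Nadia – Tomas – Dmitri – Nora – Farah. So the diameter is 5.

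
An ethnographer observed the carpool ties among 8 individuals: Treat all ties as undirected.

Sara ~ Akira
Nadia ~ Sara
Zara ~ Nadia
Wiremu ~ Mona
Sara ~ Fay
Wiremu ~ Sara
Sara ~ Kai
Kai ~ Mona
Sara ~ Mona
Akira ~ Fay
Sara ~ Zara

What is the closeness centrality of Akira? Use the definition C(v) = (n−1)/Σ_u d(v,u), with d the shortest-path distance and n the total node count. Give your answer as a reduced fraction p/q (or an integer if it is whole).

7/12

Distances from Akira: Fay:1, Kai:2, Mona:2, Nadia:2, Sara:1, Wiremu:2, Zara:2. Sum = 12.
n = 8, so closeness = 7/12.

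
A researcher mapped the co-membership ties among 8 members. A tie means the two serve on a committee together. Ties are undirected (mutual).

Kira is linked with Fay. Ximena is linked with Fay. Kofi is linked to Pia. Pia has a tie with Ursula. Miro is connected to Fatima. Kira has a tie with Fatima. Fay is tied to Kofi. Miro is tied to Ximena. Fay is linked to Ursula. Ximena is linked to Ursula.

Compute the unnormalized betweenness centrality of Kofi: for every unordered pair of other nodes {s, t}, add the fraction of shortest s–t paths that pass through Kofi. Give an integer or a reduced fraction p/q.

Pairs whose geodesics pass through Kofi — Fatima–Pia: 1/3; Kira–Pia: 1/2; Fay–Pia: 1/2.
All other pairs contribute 0.
Summing the contributions gives betweenness(Kofi) = 4/3.

4/3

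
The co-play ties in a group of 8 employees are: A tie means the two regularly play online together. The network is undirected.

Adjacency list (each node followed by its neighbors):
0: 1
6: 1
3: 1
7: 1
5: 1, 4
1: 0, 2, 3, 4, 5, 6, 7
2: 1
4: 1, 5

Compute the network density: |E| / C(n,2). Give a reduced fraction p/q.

There are 8 edges and 8 nodes, so the maximum possible is C(8,2) = 28.
Density = 8/28 = 2/7.

2/7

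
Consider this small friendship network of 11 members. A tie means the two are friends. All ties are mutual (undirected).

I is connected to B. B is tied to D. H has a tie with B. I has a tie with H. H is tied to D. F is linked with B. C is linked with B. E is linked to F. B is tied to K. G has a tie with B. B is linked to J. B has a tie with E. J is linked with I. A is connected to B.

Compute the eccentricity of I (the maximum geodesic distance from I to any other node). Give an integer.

Distances from I: A:2, B:1, C:2, D:2, E:2, F:2, G:2, H:1, J:1, K:2.
The largest is 2 (to D, K, G, A, F, E, and C), so the eccentricity of I is 2.

2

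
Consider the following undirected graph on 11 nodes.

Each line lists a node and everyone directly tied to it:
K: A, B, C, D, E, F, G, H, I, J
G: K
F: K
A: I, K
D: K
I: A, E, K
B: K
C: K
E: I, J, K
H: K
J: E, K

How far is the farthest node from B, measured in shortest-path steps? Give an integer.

2

Distances from B: A:2, C:2, D:2, E:2, F:2, G:2, H:2, I:2, J:2, K:1.
The largest is 2 (to C, E, A, J, I, F, G, H, and D), so the eccentricity of B is 2.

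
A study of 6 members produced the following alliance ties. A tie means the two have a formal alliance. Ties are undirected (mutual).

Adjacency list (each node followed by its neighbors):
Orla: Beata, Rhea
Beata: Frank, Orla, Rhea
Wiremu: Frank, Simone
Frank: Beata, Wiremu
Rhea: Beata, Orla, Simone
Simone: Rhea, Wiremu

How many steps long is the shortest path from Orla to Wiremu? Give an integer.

3

One shortest route is Orla – Rhea – Simone – Wiremu, which uses 3 edges, and at distance 2 from Orla we only reach {Frank, Simone}, which does not include Wiremu. So d(Orla,Wiremu) = 3.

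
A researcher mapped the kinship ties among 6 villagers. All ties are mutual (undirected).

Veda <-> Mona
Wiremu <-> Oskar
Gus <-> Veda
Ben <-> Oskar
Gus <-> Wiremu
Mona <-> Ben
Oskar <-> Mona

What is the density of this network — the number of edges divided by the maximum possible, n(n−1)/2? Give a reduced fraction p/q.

There are 7 edges and 6 nodes, so the maximum possible is C(6,2) = 15.
Density = 7/15.

7/15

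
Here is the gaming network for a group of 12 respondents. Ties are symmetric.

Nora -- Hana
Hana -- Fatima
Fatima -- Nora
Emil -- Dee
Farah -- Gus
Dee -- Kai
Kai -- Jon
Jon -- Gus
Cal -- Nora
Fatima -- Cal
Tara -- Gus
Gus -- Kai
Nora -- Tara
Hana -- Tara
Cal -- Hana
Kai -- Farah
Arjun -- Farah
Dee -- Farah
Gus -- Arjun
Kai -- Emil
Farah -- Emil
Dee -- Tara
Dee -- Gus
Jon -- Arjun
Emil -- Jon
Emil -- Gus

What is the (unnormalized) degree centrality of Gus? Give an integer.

Gus is directly tied to Arjun, Dee, Emil, Farah, Jon, Kai, and Tara. That is 7 neighbors, so the degree of Gus is 7.

7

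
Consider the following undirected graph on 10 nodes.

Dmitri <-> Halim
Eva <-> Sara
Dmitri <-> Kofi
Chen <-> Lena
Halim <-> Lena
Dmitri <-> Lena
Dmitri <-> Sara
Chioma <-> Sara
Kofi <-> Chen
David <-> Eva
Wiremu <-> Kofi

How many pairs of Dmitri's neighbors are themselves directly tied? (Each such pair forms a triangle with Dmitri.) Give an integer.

1

Dmitri's neighbors: Halim, Kofi, Lena, and Sara.
Neighbor pairs that are themselves tied: Dmitri–Halim–Lena. Each forms one triangle with Dmitri, for 1 in total.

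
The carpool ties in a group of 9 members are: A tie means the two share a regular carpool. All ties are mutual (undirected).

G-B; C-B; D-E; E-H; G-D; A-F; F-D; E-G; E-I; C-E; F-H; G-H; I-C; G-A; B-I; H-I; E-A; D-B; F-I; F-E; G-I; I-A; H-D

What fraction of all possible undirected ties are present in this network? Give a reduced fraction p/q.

There are 23 edges and 9 nodes, so the maximum possible is C(9,2) = 36.
Density = 23/36.

23/36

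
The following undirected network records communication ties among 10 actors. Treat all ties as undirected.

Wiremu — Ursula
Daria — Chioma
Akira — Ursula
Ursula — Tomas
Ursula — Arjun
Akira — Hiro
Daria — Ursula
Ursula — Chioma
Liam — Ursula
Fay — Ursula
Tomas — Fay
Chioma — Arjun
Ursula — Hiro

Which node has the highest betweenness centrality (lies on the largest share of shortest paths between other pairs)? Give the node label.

Unnormalized betweenness of each node: Akira:0, Arjun:0, Chioma:1/2, Daria:0, Fay:0, Hiro:0, Liam:0, Tomas:0, Ursula:63/2, Wiremu:0.
Ursula has the largest value, 63/2, making it the main broker — the node through which the most shortest paths run.

Ursula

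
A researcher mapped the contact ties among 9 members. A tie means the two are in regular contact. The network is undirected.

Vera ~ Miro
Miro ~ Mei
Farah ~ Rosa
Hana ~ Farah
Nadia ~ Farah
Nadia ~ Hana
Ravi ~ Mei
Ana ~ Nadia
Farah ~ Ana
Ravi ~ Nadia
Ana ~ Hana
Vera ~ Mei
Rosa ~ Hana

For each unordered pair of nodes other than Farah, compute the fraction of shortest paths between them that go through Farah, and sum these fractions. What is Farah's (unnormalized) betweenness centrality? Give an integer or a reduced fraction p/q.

Pairs whose geodesics pass through Farah — Vera–Rosa: 1/2; Mei–Rosa: 1/2; Miro–Rosa: 1/2; Ravi–Rosa: 1/2; Ana–Rosa: 1/2; Rosa–Nadia: 1/2.
All other pairs contribute 0.
Summing the contributions gives betweenness(Farah) = 3.

3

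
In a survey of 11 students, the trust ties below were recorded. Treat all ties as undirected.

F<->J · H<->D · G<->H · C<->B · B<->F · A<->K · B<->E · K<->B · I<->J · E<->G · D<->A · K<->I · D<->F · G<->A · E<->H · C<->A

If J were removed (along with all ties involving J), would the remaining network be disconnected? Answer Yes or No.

No

Even without J, every remaining node can still reach every other (the residual graph is connected), so J is not a cut vertex.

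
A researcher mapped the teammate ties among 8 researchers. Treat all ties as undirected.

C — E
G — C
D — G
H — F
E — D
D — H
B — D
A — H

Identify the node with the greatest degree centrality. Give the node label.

D

Degrees — A:1, B:1, C:2, D:4, E:2, F:1, G:2, H:3.
The maximum is 4, attained only by D.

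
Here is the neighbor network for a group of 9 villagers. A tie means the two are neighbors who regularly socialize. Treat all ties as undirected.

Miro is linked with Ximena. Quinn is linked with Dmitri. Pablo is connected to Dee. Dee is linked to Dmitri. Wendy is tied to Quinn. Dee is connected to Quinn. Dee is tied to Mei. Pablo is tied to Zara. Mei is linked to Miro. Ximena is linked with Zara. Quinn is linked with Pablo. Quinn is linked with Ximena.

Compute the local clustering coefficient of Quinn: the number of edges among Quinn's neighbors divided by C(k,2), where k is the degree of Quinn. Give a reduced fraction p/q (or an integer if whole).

1/5

Quinn's neighbors: Dee, Dmitri, Pablo, Wendy, and Ximena (k = 5).
Possible neighbor pairs: C(5,2) = 10. Edges among them: Dee–Dmitri, Dee–Pablo → e = 2.
Clustering(Quinn) = 2/10 = 1/5.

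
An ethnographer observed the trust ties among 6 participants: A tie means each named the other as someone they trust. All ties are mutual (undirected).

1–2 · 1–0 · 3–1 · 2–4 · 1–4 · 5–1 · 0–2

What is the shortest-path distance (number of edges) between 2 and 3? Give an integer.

One shortest route is 2 – 1 – 3, which uses 2 edges, and 2 and 3 are not directly tied, so nothing shorter exists. So d(2,3) = 2.

2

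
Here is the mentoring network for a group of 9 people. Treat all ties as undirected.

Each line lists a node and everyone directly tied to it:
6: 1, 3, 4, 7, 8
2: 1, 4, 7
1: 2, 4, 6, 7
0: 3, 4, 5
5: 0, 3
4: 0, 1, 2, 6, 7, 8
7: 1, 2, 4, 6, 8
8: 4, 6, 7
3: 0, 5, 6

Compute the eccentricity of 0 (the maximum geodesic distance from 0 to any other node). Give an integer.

Distances from 0: 1:2, 2:2, 3:1, 4:1, 5:1, 6:2, 7:2, 8:2.
The largest is 2 (to 1, 6, 2, 8, and 7), so the eccentricity of 0 is 2.

2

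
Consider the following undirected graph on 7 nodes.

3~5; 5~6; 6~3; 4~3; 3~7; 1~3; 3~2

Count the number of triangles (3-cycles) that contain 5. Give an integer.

5's neighbors: 3 and 6.
Neighbor pairs that are themselves tied: 5–3–6. Each forms one triangle with 5, for 1 in total.

1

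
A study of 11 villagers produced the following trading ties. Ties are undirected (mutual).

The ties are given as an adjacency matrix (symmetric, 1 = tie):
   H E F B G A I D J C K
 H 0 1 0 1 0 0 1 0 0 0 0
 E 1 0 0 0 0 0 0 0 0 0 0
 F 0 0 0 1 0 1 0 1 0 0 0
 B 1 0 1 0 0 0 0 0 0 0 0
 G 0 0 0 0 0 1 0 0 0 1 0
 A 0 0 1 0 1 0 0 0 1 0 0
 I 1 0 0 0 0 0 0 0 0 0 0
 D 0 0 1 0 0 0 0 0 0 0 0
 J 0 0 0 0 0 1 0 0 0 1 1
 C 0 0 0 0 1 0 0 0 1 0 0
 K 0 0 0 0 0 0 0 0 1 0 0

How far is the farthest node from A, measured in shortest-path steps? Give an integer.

Distances from A: B:2, C:2, D:2, E:4, F:1, G:1, H:3, I:4, J:1, K:2.
The largest is 4 (to E and I), so the eccentricity of A is 4.

4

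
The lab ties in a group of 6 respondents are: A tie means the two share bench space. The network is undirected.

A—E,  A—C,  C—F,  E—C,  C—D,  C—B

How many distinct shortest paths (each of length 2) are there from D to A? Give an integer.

The shortest distance is 2, and the only length-2 path is D–C–A. So there is exactly 1 shortest path.

1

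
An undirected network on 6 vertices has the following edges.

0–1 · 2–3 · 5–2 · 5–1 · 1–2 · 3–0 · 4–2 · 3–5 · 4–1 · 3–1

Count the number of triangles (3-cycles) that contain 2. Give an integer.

4

2's neighbors: 1, 3, 4, and 5.
Neighbor pairs that are themselves tied: 2–1–3; 2–1–4; 2–1–5; 2–3–5. Each forms one triangle with 2, for 4 in total.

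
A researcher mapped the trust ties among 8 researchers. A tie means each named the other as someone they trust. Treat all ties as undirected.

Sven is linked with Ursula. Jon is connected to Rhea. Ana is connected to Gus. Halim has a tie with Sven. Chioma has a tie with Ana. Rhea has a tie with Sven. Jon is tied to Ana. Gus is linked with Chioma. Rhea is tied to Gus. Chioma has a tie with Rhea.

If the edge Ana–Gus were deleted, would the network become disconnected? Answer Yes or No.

Even without that edge, Ana still reaches Gus via Ana – Chioma – Gus, so the network stays connected. Not a bridge.

No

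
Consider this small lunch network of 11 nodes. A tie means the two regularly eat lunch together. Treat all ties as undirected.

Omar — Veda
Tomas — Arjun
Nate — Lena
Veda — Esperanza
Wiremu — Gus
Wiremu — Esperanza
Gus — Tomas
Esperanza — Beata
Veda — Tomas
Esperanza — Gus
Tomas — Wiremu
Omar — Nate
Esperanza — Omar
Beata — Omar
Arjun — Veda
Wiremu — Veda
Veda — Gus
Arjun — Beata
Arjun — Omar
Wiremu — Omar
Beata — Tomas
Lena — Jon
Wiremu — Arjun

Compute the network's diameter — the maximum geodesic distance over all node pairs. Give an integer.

Eccentricity of each node (its greatest distance to any other): Arjun:4, Beata:4, Esperanza:4, Gus:5, Jon:5, Lena:4, Nate:3, Omar:3, Tomas:5, Veda:4, Wiremu:4.
The maximum eccentricity is 5, realized for instance by the pair Jon–Gus via Jon – Lena – Nate – Omar – Wiremu – Gus. So the diameter is 5.

5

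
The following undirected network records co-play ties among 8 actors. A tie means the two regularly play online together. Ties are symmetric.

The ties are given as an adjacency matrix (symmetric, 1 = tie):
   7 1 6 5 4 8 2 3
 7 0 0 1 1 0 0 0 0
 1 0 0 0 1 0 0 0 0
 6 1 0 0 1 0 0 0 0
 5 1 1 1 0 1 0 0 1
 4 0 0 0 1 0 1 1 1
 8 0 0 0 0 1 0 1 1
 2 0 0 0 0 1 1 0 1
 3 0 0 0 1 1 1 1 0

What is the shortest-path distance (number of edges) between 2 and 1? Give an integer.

One shortest route is 2 – 4 – 5 – 1, which uses 3 edges, and at distance 2 from 2 we only reach {5}, which does not include 1. So d(2,1) = 3.

3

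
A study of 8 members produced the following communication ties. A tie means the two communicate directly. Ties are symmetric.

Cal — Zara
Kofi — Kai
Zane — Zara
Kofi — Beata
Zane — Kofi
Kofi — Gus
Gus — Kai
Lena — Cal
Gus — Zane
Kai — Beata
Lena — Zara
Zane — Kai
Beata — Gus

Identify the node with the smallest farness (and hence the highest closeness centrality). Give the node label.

Farness (sum of distances to all others) for each node — Beata:16, Cal:17, Gus:12, Kai:12, Kofi:12, Lena:17, Zane:10, Zara:12.
The smallest farness is 10, for Zane, so Zane has the highest closeness.

Zane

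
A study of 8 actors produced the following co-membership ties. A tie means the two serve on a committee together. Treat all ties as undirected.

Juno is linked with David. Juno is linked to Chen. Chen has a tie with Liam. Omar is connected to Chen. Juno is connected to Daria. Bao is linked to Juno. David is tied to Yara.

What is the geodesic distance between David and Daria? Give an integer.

One shortest route is David – Juno – Daria, which uses 2 edges, and David and Daria are not directly tied, so nothing shorter exists. So d(David,Daria) = 2.

2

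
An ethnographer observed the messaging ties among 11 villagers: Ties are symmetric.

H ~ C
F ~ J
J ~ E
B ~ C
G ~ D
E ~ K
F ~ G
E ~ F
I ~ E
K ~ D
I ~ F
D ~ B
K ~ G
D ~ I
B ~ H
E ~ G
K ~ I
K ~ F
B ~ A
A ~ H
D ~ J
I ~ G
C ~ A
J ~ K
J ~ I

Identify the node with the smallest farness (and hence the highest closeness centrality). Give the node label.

Farness (sum of distances to all others) for each node — A:25, B:18, C:25, D:15, E:22, F:22, G:18, H:25, I:17, J:18, K:17.
The smallest farness is 15, for D, so D has the highest closeness.

D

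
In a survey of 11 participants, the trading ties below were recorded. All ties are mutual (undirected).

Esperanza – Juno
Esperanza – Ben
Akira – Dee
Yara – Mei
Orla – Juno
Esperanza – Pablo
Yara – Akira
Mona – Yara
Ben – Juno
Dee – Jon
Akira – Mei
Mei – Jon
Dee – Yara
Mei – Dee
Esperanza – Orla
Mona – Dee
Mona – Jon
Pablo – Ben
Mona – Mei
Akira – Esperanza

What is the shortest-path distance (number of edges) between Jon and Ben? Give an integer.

4

One shortest route is Jon – Dee – Akira – Esperanza – Ben, which uses 4 edges, and at distance 3 from Jon we only reach {Esperanza}, which does not include Ben. So d(Jon,Ben) = 4.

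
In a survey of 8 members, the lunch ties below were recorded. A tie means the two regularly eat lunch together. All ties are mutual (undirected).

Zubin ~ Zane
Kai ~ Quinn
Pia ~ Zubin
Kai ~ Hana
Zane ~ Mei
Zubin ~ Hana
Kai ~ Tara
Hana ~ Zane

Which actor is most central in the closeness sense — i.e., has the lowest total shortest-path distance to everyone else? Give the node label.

Farness (sum of distances to all others) for each node — Hana:11, Kai:13, Mei:19, Pia:19, Quinn:19, Tara:19, Zane:13, Zubin:13.
The smallest farness is 11, for Hana, so Hana has the highest closeness.

Hana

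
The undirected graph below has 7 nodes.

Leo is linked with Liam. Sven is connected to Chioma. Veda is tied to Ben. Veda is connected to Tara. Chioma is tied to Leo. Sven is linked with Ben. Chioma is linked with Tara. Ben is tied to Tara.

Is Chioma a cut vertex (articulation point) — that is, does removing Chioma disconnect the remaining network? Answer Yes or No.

Removing Chioma leaves {Ben, Sven, Tara, and Veda} with no path to {Leo and Liam}, so the network splits into 2 components. Chioma is a cut vertex.

Yes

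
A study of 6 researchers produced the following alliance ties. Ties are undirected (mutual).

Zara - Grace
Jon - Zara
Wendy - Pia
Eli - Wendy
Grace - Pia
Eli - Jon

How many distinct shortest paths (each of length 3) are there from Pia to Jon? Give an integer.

The shortest distance is 3. The length-3 paths are: Pia–Wendy–Eli–Jon; Pia–Grace–Zara–Jon.
That gives 2 distinct shortest paths.

2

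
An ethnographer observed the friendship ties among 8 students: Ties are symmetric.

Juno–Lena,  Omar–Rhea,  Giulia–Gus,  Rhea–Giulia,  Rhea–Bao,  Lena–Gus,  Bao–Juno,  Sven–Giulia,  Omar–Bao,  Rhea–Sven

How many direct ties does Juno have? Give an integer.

Juno is directly tied to Bao and Lena. That is 2 neighbors, so the degree of Juno is 2.

2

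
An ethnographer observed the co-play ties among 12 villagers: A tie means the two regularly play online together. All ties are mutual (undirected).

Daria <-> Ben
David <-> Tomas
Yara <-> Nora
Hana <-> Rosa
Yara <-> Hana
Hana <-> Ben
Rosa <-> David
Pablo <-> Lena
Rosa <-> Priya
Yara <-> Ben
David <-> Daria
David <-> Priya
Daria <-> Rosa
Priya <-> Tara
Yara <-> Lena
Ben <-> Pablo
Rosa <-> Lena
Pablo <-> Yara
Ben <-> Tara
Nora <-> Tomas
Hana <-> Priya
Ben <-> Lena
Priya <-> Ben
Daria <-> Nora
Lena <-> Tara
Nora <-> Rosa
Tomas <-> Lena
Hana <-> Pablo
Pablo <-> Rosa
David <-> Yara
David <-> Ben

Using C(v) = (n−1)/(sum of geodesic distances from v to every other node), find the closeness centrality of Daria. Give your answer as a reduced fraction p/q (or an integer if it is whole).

11/18

Distances from Daria: Ben:1, David:1, Hana:2, Lena:2, Nora:1, Pablo:2, Priya:2, Rosa:1, Tara:2, Tomas:2, Yara:2. Sum = 18.
n = 12, so closeness = 11/18.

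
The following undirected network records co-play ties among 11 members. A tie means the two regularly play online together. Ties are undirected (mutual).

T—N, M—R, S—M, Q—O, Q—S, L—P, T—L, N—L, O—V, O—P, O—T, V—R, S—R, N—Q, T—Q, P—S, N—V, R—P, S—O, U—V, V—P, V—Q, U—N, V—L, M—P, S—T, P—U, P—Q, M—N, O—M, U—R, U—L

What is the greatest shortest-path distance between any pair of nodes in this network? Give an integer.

2

Eccentricity of each node (its greatest distance to any other): L:2, M:2, N:2, O:2, P:2, Q:2, R:2, S:2, T:2, U:2, V:2.
The maximum eccentricity is 2, realized for instance by the pair T–R via T – S – R. So the diameter is 2.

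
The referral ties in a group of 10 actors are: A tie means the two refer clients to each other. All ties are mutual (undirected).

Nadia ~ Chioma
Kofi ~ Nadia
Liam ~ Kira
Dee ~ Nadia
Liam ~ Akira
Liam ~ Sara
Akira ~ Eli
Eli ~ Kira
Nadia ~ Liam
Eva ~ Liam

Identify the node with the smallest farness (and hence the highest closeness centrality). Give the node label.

Liam

Farness (sum of distances to all others) for each node — Akira:19, Chioma:23, Dee:23, Eli:25, Eva:21, Kira:19, Kofi:23, Liam:13, Nadia:15, Sara:21.
The smallest farness is 13, for Liam, so Liam has the highest closeness.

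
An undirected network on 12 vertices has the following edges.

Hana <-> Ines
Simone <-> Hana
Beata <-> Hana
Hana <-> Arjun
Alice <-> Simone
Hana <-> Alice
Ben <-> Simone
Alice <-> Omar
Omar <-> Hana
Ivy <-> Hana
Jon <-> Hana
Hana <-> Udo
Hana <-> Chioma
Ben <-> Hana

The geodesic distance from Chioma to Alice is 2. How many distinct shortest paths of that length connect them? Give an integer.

The shortest distance is 2, and the only length-2 path is Chioma–Hana–Alice. So there is exactly 1 shortest path.

1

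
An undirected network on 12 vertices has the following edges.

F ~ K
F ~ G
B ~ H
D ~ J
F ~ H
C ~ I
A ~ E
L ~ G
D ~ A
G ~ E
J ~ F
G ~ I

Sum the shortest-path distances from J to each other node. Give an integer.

26

Distances from J: A:2, B:3, C:4, D:1, E:3, F:1, G:2, H:2, I:3, K:2, L:3.
Sum = 2 + 3 + 4 + 1 + 3 + 1 + 2 + 2 + 3 + 2 + 3 = 26.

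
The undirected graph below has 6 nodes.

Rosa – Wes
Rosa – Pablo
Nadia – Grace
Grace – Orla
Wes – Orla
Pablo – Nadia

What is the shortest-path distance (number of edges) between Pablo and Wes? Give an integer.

2

One shortest route is Pablo – Rosa – Wes, which uses 2 edges, and Pablo and Wes are not directly tied, so nothing shorter exists. So d(Pablo,Wes) = 2.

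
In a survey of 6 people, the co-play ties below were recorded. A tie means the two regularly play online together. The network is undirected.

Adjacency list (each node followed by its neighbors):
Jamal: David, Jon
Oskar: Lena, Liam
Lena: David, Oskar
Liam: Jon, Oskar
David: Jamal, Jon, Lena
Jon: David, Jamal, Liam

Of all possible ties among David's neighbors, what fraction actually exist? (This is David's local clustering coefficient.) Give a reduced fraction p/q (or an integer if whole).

1/3

David's neighbors: Jamal, Jon, and Lena (k = 3).
Possible neighbor pairs: C(3,2) = 3. Edges among them: Jamal–Jon → e = 1.
Clustering(David) = 1/3.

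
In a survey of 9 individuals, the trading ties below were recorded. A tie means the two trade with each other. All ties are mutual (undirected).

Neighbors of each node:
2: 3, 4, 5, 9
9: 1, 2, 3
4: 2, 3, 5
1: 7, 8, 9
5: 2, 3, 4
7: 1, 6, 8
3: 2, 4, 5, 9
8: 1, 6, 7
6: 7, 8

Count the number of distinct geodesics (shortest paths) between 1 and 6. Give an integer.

The shortest distance is 2. The length-2 paths are: 1–7–6; 1–8–6.
That gives 2 distinct shortest paths.

2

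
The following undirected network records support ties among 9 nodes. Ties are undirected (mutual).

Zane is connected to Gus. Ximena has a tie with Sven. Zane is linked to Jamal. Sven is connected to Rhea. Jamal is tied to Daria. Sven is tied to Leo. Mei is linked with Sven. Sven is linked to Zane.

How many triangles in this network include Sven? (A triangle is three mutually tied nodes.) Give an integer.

0

Sven's neighbors are Leo, Mei, Rhea, Ximena, and Zane, but none of them are tied to each other, so no triangle contains Sven.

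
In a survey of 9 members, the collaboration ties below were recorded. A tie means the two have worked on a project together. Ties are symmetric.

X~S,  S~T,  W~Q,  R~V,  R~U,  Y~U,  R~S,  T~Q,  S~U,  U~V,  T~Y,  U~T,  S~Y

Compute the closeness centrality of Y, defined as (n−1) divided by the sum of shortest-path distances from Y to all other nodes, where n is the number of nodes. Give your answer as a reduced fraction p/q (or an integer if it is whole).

Distances from Y: Q:2, R:2, S:1, T:1, U:1, V:2, W:3, X:2. Sum = 14.
n = 9, so closeness = 8/14 = 4/7.

4/7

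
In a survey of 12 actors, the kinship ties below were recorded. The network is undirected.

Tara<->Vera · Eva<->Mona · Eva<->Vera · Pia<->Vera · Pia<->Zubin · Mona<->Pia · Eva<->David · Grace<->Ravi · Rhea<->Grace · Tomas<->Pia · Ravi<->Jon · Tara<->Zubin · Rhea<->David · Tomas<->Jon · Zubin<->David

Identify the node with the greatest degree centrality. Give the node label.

Pia

Degrees — David:3, Eva:3, Grace:2, Jon:2, Mona:2, Pia:4, Ravi:2, Rhea:2, Tara:2, Tomas:2, Vera:3, Zubin:3.
The maximum is 4, attained only by Pia.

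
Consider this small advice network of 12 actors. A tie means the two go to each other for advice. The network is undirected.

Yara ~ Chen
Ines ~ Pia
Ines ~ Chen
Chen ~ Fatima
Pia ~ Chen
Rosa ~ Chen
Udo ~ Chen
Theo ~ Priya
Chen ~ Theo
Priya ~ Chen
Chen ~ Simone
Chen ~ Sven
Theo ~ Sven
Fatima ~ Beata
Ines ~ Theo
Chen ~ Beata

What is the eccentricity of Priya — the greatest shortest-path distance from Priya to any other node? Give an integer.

Distances from Priya: Beata:2, Chen:1, Fatima:2, Ines:2, Pia:2, Rosa:2, Simone:2, Sven:2, Theo:1, Udo:2, Yara:2.
The largest is 2 (to Pia, Sven, Fatima, Ines, Yara, Rosa, Beata, Simone, and Udo), so the eccentricity of Priya is 2.

2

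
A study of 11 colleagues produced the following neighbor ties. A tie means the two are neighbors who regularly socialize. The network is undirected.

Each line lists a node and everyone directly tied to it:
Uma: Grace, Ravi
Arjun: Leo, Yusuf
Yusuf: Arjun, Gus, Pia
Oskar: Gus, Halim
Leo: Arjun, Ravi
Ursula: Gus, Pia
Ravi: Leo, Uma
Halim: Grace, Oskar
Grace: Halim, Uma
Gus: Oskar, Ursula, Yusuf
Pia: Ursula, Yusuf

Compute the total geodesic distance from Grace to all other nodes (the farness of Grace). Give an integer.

Distances from Grace: Arjun:4, Gus:3, Halim:1, Leo:3, Oskar:2, Pia:5, Ravi:2, Uma:1, Ursula:4, Yusuf:4.
Sum = 4 + 3 + 1 + 3 + 2 + 5 + 2 + 1 + 4 + 4 = 29.

29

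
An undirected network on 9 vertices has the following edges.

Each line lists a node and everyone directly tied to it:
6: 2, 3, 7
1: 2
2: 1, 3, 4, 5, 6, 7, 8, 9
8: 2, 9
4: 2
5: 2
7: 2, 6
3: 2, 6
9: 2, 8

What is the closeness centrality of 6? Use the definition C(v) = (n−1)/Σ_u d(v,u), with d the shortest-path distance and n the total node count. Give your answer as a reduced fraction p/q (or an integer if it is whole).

Distances from 6: 1:2, 2:1, 3:1, 4:2, 5:2, 7:1, 8:2, 9:2. Sum = 13.
n = 9, so closeness = 8/13.

8/13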